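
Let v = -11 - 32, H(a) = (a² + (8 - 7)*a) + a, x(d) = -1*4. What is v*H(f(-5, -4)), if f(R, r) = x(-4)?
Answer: -344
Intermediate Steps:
x(d) = -4
f(R, r) = -4
H(a) = a² + 2*a (H(a) = (a² + 1*a) + a = (a² + a) + a = (a + a²) + a = a² + 2*a)
v = -43
v*H(f(-5, -4)) = -(-172)*(2 - 4) = -(-172)*(-2) = -43*8 = -344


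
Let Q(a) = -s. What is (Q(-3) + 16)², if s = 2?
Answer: 196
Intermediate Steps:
Q(a) = -2 (Q(a) = -1*2 = -2)
(Q(-3) + 16)² = (-2 + 16)² = 14² = 196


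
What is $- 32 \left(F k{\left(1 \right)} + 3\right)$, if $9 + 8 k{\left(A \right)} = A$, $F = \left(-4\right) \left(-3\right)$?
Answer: $288$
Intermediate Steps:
$F = 12$
$k{\left(A \right)} = - \frac{9}{8} + \frac{A}{8}$
$- 32 \left(F k{\left(1 \right)} + 3\right) = - 32 \left(12 \left(- \frac{9}{8} + \frac{1}{8} \cdot 1\right) + 3\right) = - 32 \left(12 \left(- \frac{9}{8} + \frac{1}{8}\right) + 3\right) = - 32 \left(12 \left(-1\right) + 3\right) = - 32 \left(-12 + 3\right) = \left(-32\right) \left(-9\right) = 288$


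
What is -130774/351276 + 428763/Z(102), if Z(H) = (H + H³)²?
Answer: -4091692382219717/10990830003665100 ≈ -0.37228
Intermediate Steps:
-130774/351276 + 428763/Z(102) = -130774/351276 + 428763/((102²*(1 + 102²)²)) = -130774*1/351276 + 428763/((10404*(1 + 10404)²)) = -65387/175638 + 428763/((10404*10405²)) = -65387/175638 + 428763/((10404*108264025)) = -65387/175638 + 428763/1126378916100 = -65387/175638 + 428763*(1/1126378916100) = -65387/175638 + 142921/375459638700 = -4091692382219717/10990830003665100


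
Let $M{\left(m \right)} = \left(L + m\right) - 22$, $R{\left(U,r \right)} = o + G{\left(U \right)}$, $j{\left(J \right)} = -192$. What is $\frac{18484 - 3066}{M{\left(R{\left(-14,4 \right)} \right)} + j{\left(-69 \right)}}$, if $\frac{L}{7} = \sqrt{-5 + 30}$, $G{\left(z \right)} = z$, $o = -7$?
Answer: $- \frac{7709}{100} \approx -77.09$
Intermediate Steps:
$R{\left(U,r \right)} = -7 + U$
$L = 35$ ($L = 7 \sqrt{-5 + 30} = 7 \sqrt{25} = 7 \cdot 5 = 35$)
$M{\left(m \right)} = 13 + m$ ($M{\left(m \right)} = \left(35 + m\right) - 22 = 13 + m$)
$\frac{18484 - 3066}{M{\left(R{\left(-14,4 \right)} \right)} + j{\left(-69 \right)}} = \frac{18484 - 3066}{\left(13 - 21\right) - 192} = \frac{15418}{\left(13 - 21\right) - 192} = \frac{15418}{-8 - 192} = \frac{15418}{-200} = 15418 \left(- \frac{1}{200}\right) = - \frac{7709}{100}$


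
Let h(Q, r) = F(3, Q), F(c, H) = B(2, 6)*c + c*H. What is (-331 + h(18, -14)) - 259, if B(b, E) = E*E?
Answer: -428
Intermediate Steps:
B(b, E) = E**2
F(c, H) = 36*c + H*c (F(c, H) = 6**2*c + c*H = 36*c + H*c)
h(Q, r) = 108 + 3*Q (h(Q, r) = 3*(36 + Q) = 108 + 3*Q)
(-331 + h(18, -14)) - 259 = (-331 + (108 + 3*18)) - 259 = (-331 + (108 + 54)) - 259 = (-331 + 162) - 259 = -169 - 259 = -428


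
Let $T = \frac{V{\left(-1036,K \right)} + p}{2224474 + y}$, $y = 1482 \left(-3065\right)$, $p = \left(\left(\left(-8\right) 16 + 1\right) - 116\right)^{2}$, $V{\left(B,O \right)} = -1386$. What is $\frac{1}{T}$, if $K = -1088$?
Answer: $- \frac{2317856}{57663} \approx -40.197$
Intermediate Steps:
$p = 59049$ ($p = \left(\left(-128 + 1\right) - 116\right)^{2} = \left(-127 - 116\right)^{2} = \left(-243\right)^{2} = 59049$)
$y = -4542330$
$T = - \frac{57663}{2317856}$ ($T = \frac{-1386 + 59049}{2224474 - 4542330} = \frac{57663}{-2317856} = 57663 \left(- \frac{1}{2317856}\right) = - \frac{57663}{2317856} \approx -0.024878$)
$\frac{1}{T} = \frac{1}{- \frac{57663}{2317856}} = - \frac{2317856}{57663}$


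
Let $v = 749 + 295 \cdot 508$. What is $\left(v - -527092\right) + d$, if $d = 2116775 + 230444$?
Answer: $3024920$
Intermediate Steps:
$d = 2347219$
$v = 150609$ ($v = 749 + 149860 = 150609$)
$\left(v - -527092\right) + d = \left(150609 - -527092\right) + 2347219 = \left(150609 + 527092\right) + 2347219 = 677701 + 2347219 = 3024920$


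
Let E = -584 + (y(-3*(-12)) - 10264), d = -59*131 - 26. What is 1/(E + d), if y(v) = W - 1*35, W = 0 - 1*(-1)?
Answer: -1/18637 ≈ -5.3657e-5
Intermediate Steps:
W = 1 (W = 0 + 1 = 1)
y(v) = -34 (y(v) = 1 - 1*35 = 1 - 35 = -34)
d = -7755 (d = -7729 - 26 = -7755)
E = -10882 (E = -584 + (-34 - 10264) = -584 - 10298 = -10882)
1/(E + d) = 1/(-10882 - 7755) = 1/(-18637) = -1/18637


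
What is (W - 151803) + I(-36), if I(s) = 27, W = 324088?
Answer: 172312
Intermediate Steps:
(W - 151803) + I(-36) = (324088 - 151803) + 27 = 172285 + 27 = 172312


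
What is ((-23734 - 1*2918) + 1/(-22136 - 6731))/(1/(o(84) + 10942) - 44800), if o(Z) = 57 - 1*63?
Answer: 8413756884760/14142890108733 ≈ 0.59491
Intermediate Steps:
o(Z) = -6 (o(Z) = 57 - 63 = -6)
((-23734 - 1*2918) + 1/(-22136 - 6731))/(1/(o(84) + 10942) - 44800) = ((-23734 - 1*2918) + 1/(-22136 - 6731))/(1/(-6 + 10942) - 44800) = ((-23734 - 2918) + 1/(-28867))/(1/10936 - 44800) = (-26652 - 1/28867)/(1/10936 - 44800) = -769363285/(28867*(-489932799/10936)) = -769363285/28867*(-10936/489932799) = 8413756884760/14142890108733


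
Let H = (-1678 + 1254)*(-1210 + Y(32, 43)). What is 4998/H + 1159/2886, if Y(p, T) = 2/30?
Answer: 2283768101/5552069484 ≈ 0.41134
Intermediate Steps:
Y(p, T) = 1/15 (Y(p, T) = 2*(1/30) = 1/15)
H = 7695176/15 (H = (-1678 + 1254)*(-1210 + 1/15) = -424*(-18149/15) = 7695176/15 ≈ 5.1301e+5)
4998/H + 1159/2886 = 4998/(7695176/15) + 1159/2886 = 4998*(15/7695176) + 1159*(1/2886) = 37485/3847588 + 1159/2886 = 2283768101/5552069484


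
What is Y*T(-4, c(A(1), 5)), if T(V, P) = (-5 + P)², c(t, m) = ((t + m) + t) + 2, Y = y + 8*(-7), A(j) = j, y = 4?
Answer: -832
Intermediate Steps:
Y = -52 (Y = 4 + 8*(-7) = 4 - 56 = -52)
c(t, m) = 2 + m + 2*t (c(t, m) = ((m + t) + t) + 2 = (m + 2*t) + 2 = 2 + m + 2*t)
Y*T(-4, c(A(1), 5)) = -52*(-5 + (2 + 5 + 2*1))² = -52*(-5 + (2 + 5 + 2))² = -52*(-5 + 9)² = -52*4² = -52*16 = -832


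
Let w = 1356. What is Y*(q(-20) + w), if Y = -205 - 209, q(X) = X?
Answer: -553104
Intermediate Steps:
Y = -414
Y*(q(-20) + w) = -414*(-20 + 1356) = -414*1336 = -553104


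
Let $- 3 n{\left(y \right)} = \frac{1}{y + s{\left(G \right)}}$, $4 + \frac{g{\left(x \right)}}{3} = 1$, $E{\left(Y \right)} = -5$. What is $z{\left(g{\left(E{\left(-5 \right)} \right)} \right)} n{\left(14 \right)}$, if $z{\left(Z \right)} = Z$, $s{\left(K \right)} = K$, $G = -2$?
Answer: $\frac{1}{4} \approx 0.25$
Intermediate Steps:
$g{\left(x \right)} = -9$ ($g{\left(x \right)} = -12 + 3 \cdot 1 = -12 + 3 = -9$)
$n{\left(y \right)} = - \frac{1}{3 \left(-2 + y\right)}$ ($n{\left(y \right)} = - \frac{1}{3 \left(y - 2\right)} = - \frac{1}{3 \left(-2 + y\right)}$)
$z{\left(g{\left(E{\left(-5 \right)} \right)} \right)} n{\left(14 \right)} = - 9 \left(- \frac{1}{-6 + 3 \cdot 14}\right) = - 9 \left(- \frac{1}{-6 + 42}\right) = - 9 \left(- \frac{1}{36}\right) = - 9 \left(\left(-1\right) \frac{1}{36}\right) = \left(-9\right) \left(- \frac{1}{36}\right) = \frac{1}{4}$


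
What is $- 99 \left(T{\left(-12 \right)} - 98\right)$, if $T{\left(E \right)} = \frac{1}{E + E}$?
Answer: $\frac{77649}{8} \approx 9706.1$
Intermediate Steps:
$T{\left(E \right)} = \frac{1}{2 E}$
$- 99 \left(T{\left(-12 \right)} - 98\right) = - 99 \left(\frac{1}{2 \left(-12\right)} - 98\right) = - 99 \left(\frac{1}{2} \left(- \frac{1}{12}\right) - 98\right) = - 99 \left(- \frac{1}{24} - 98\right) = \left(-99\right) \left(- \frac{2353}{24}\right) = \frac{77649}{8}$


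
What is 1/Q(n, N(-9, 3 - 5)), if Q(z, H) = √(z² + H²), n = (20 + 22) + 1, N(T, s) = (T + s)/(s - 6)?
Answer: 8*√118457/118457 ≈ 0.023244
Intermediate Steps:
N(T, s) = (T + s)/(-6 + s)
n = 43 (n = 42 + 1 = 43)
Q(z, H) = √(H² + z²)
1/Q(n, N(-9, 3 - 5)) = 1/(√(((-9 + (3 - 5))/(-6 + (3 - 5)))² + 43²)) = 1/(√(((-9 - 2)/(-6 - 2))² + 1849)) = 1/(√((-11/(-8))² + 1849)) = 1/(√((-⅛*(-11))² + 1849)) = 1/(√((11/8)² + 1849)) = 1/(√(121/64 + 1849)) = 1/(√(118457/64)) = 1/(√118457/8) = 8*√118457/118457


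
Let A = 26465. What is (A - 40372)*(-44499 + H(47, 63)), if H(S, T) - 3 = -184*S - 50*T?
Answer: 782880658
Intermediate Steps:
H(S, T) = 3 - 184*S - 50*T (H(S, T) = 3 + (-184*S - 50*T) = 3 - 184*S - 50*T)
(A - 40372)*(-44499 + H(47, 63)) = (26465 - 40372)*(-44499 + (3 - 184*47 - 50*63)) = -13907*(-44499 + (3 - 8648 - 3150)) = -13907*(-44499 - 11795) = -13907*(-56294) = 782880658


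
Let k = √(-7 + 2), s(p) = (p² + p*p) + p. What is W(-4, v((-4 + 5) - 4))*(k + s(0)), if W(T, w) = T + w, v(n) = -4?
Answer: -8*I*√5 ≈ -17.889*I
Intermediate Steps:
s(p) = p + 2*p² (s(p) = (p² + p²) + p = 2*p² + p = p + 2*p²)
k = I*√5 (k = √(-5) = I*√5 ≈ 2.2361*I)
W(-4, v((-4 + 5) - 4))*(k + s(0)) = (-4 - 4)*(I*√5 + 0*(1 + 2*0)) = -8*(I*√5 + 0*(1 + 0)) = -8*(I*√5 + 0*1) = -8*(I*√5 + 0) = -8*I*√5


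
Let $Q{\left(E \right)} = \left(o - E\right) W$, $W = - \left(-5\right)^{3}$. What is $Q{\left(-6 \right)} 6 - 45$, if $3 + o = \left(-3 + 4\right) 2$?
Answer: $3705$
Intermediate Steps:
$o = -1$ ($o = -3 + \left(-3 + 4\right) 2 = -3 + 1 \cdot 2 = -3 + 2 = -1$)
$W = 125$ ($W = \left(-1\right) \left(-125\right) = 125$)
$Q{\left(E \right)} = -125 - 125 E$ ($Q{\left(E \right)} = \left(-1 - E\right) 125 = -125 - 125 E$)
$Q{\left(-6 \right)} 6 - 45 = \left(-125 - -750\right) 6 - 45 = \left(-125 + 750\right) 6 - 45 = 625 \cdot 6 - 45 = 3750 - 45 = 3705$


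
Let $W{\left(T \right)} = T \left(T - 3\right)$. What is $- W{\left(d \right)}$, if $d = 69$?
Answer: $-4554$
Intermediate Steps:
$W{\left(T \right)} = T \left(-3 + T\right)$
$- W{\left(d \right)} = - 69 \left(-3 + 69\right) = - 69 \cdot 66 = \left(-1\right) 4554 = -4554$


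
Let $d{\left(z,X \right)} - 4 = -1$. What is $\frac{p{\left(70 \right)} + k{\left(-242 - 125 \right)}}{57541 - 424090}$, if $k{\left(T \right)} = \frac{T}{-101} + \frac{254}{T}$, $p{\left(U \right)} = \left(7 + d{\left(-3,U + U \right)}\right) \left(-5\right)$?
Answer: $\frac{1744315}{13586871783} \approx 0.00012838$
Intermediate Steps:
$d{\left(z,X \right)} = 3$ ($d{\left(z,X \right)} = 4 - 1 = 3$)
$p{\left(U \right)} = -50$ ($p{\left(U \right)} = \left(7 + 3\right) \left(-5\right) = 10 \left(-5\right) = -50$)
$k{\left(T \right)} = \frac{254}{T} - \frac{T}{101}$ ($k{\left(T \right)} = T \left(- \frac{1}{101}\right) + \frac{254}{T} = - \frac{T}{101} + \frac{254}{T} = \frac{254}{T} - \frac{T}{101}$)
$\frac{p{\left(70 \right)} + k{\left(-242 - 125 \right)}}{57541 - 424090} = \frac{-50 - \left(- \frac{254}{-242 - 125} + \frac{-242 - 125}{101}\right)}{57541 - 424090} = \frac{-50 - \left(- \frac{254}{-242 - 125} + \frac{-242 - 125}{101}\right)}{-366549} = \left(-50 + \left(\frac{254}{-367} - - \frac{367}{101}\right)\right) \left(- \frac{1}{366549}\right) = \left(-50 + \left(254 \left(- \frac{1}{367}\right) + \frac{367}{101}\right)\right) \left(- \frac{1}{366549}\right) = \left(-50 + \left(- \frac{254}{367} + \frac{367}{101}\right)\right) \left(- \frac{1}{366549}\right) = \left(-50 + \frac{109035}{37067}\right) \left(- \frac{1}{366549}\right) = \left(- \frac{1744315}{37067}\right) \left(- \frac{1}{366549}\right) = \frac{1744315}{13586871783}$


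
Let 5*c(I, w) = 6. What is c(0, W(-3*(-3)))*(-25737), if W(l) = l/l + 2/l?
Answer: -154422/5 ≈ -30884.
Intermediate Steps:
W(l) = 1 + 2/l
c(I, w) = 6/5 (c(I, w) = (1/5)*6 = 6/5)
c(0, W(-3*(-3)))*(-25737) = (6/5)*(-25737) = -154422/5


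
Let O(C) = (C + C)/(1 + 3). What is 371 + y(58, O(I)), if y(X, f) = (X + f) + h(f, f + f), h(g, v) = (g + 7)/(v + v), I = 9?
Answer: 15629/36 ≈ 434.14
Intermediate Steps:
O(C) = C/2 (O(C) = (2*C)/4 = (2*C)*(¼) = C/2)
h(g, v) = (7 + g)/(2*v) (h(g, v) = (7 + g)/((2*v)) = (7 + g)*(1/(2*v)) = (7 + g)/(2*v))
y(X, f) = X + f + (7 + f)/(4*f) (y(X, f) = (X + f) + (7 + f)/(2*(f + f)) = (X + f) + (7 + f)/(2*((2*f))) = (X + f) + (1/(2*f))*(7 + f)/2 = (X + f) + (7 + f)/(4*f) = X + f + (7 + f)/(4*f))
371 + y(58, O(I)) = 371 + (¼ + 58 + (½)*9 + 7/(4*(((½)*9)))) = 371 + (¼ + 58 + 9/2 + 7/(4*(9/2))) = 371 + (¼ + 58 + 9/2 + (7/4)*(2/9)) = 371 + (¼ + 58 + 9/2 + 7/18) = 371 + 2273/36 = 15629/36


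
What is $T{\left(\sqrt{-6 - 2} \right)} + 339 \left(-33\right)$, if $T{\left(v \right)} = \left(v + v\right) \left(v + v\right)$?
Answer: $-11219$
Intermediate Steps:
$T{\left(v \right)} = 4 v^{2}$ ($T{\left(v \right)} = 2 v 2 v = 4 v^{2}$)
$T{\left(\sqrt{-6 - 2} \right)} + 339 \left(-33\right) = 4 \left(\sqrt{-6 - 2}\right)^{2} + 339 \left(-33\right) = 4 \left(\sqrt{-8}\right)^{2} - 11187 = 4 \left(2 i \sqrt{2}\right)^{2} - 11187 = 4 \left(-8\right) - 11187 = -32 - 11187 = -11219$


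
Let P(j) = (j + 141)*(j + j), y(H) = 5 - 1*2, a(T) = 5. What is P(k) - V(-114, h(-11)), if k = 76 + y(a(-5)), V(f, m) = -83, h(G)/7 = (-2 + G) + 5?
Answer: 34843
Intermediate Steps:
h(G) = 21 + 7*G (h(G) = 7*((-2 + G) + 5) = 7*(3 + G) = 21 + 7*G)
y(H) = 3 (y(H) = 5 - 2 = 3)
k = 79 (k = 76 + 3 = 79)
P(j) = 2*j*(141 + j) (P(j) = (141 + j)*(2*j) = 2*j*(141 + j))
P(k) - V(-114, h(-11)) = 2*79*(141 + 79) - 1*(-83) = 2*79*220 + 83 = 34760 + 83 = 34843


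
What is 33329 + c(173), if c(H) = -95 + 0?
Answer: 33234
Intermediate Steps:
c(H) = -95
33329 + c(173) = 33329 - 95 = 33234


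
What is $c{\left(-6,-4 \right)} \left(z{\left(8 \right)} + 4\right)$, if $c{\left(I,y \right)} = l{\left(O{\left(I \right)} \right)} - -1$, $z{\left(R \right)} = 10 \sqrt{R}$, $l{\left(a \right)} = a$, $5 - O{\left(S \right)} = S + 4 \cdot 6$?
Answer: $-48 - 240 \sqrt{2} \approx -387.41$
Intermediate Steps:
$O{\left(S \right)} = -19 - S$ ($O{\left(S \right)} = 5 - \left(S + 4 \cdot 6\right) = 5 - \left(S + 24\right) = 5 - \left(24 + S\right) = -19 - S$)
$c{\left(I,y \right)} = -18 - I$ ($c{\left(I,y \right)} = \left(-19 - I\right) - -1 = \left(-19 - I\right) + 1 = -18 - I$)
$c{\left(-6,-4 \right)} \left(z{\left(8 \right)} + 4\right) = \left(-18 - -6\right) \left(10 \sqrt{8} + 4\right) = \left(-18 + 6\right) \left(10 \cdot 2 \sqrt{2} + 4\right) = - 12 \left(20 \sqrt{2} + 4\right) = - 12 \left(4 + 20 \sqrt{2}\right) = -48 - 240 \sqrt{2}$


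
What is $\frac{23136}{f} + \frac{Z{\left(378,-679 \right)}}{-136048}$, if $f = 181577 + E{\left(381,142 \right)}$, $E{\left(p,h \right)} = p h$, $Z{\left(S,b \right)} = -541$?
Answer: $\frac{3275108867}{32063656592} \approx 0.10214$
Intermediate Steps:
$E{\left(p,h \right)} = h p$
$f = 235679$ ($f = 181577 + 142 \cdot 381 = 181577 + 54102 = 235679$)
$\frac{23136}{f} + \frac{Z{\left(378,-679 \right)}}{-136048} = \frac{23136}{235679} - \frac{541}{-136048} = 23136 \cdot \frac{1}{235679} - - \frac{541}{136048} = \frac{23136}{235679} + \frac{541}{136048} = \frac{3275108867}{32063656592}$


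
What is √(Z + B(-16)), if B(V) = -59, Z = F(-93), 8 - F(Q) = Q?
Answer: √42 ≈ 6.4807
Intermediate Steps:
F(Q) = 8 - Q
Z = 101 (Z = 8 - 1*(-93) = 8 + 93 = 101)
√(Z + B(-16)) = √(101 - 59) = √42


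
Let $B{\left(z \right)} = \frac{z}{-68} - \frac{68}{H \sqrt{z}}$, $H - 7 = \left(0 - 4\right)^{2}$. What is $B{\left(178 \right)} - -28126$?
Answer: $\frac{956195}{34} - \frac{34 \sqrt{178}}{2047} \approx 28123.0$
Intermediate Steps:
$H = 23$ ($H = 7 + \left(0 - 4\right)^{2} = 7 + \left(-4\right)^{2} = 7 + 16 = 23$)
$B{\left(z \right)} = - \frac{68}{23 \sqrt{z}} - \frac{z}{68}$ ($B{\left(z \right)} = \frac{z}{-68} - \frac{68}{23 \sqrt{z}} = z \left(- \frac{1}{68}\right) - 68 \frac{1}{23 \sqrt{z}} = - \frac{z}{68} - \frac{68}{23 \sqrt{z}} = - \frac{68}{23 \sqrt{z}} - \frac{z}{68}$)
$B{\left(178 \right)} - -28126 = \left(- \frac{68}{23 \sqrt{178}} - \frac{89}{34}\right) - -28126 = \left(- \frac{68 \frac{\sqrt{178}}{178}}{23} - \frac{89}{34}\right) + 28126 = \left(- \frac{34 \sqrt{178}}{2047} - \frac{89}{34}\right) + 28126 = \left(- \frac{89}{34} - \frac{34 \sqrt{178}}{2047}\right) + 28126 = \frac{956195}{34} - \frac{34 \sqrt{178}}{2047}$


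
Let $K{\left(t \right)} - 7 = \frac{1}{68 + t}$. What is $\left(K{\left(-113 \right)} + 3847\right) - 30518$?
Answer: $- \frac{1199881}{45} \approx -26664.0$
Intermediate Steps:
$K{\left(t \right)} = 7 + \frac{1}{68 + t}$
$\left(K{\left(-113 \right)} + 3847\right) - 30518 = \left(\frac{477 + 7 \left(-113\right)}{68 - 113} + 3847\right) - 30518 = \left(\frac{477 - 791}{-45} + 3847\right) - 30518 = \left(\left(- \frac{1}{45}\right) \left(-314\right) + 3847\right) - 30518 = \left(\frac{314}{45} + 3847\right) - 30518 = \frac{173429}{45} - 30518 = - \frac{1199881}{45}$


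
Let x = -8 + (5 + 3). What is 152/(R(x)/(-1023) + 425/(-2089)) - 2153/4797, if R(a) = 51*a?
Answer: -1524096841/2038725 ≈ -747.57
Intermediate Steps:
x = 0 (x = -8 + 8 = 0)
152/(R(x)/(-1023) + 425/(-2089)) - 2153/4797 = 152/((51*0)/(-1023) + 425/(-2089)) - 2153/4797 = 152/(0*(-1/1023) + 425*(-1/2089)) - 2153*1/4797 = 152/(0 - 425/2089) - 2153/4797 = 152/(-425/2089) - 2153/4797 = 152*(-2089/425) - 2153/4797 = -317528/425 - 2153/4797 = -1524096841/2038725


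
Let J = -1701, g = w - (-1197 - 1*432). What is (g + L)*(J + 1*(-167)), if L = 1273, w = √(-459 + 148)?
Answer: -5420936 - 1868*I*√311 ≈ -5.4209e+6 - 32943.0*I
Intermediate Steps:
w = I*√311 (w = √(-311) = I*√311 ≈ 17.635*I)
g = 1629 + I*√311 (g = I*√311 - (-1197 - 1*432) = I*√311 - (-1197 - 432) = I*√311 - 1*(-1629) = I*√311 + 1629 = 1629 + I*√311 ≈ 1629.0 + 17.635*I)
(g + L)*(J + 1*(-167)) = ((1629 + I*√311) + 1273)*(-1701 + 1*(-167)) = (2902 + I*√311)*(-1701 - 167) = (2902 + I*√311)*(-1868) = -5420936 - 1868*I*√311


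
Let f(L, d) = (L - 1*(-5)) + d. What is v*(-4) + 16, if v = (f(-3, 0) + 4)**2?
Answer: -128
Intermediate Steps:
f(L, d) = 5 + L + d (f(L, d) = (L + 5) + d = (5 + L) + d = 5 + L + d)
v = 36 (v = ((5 - 3 + 0) + 4)**2 = (2 + 4)**2 = 6**2 = 36)
v*(-4) + 16 = 36*(-4) + 16 = -144 + 16 = -128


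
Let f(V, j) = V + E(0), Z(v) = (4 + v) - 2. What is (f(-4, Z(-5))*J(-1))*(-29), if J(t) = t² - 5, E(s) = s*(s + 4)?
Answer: -464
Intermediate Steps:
Z(v) = 2 + v
E(s) = s*(4 + s)
J(t) = -5 + t²
f(V, j) = V (f(V, j) = V + 0*(4 + 0) = V + 0*4 = V + 0 = V)
(f(-4, Z(-5))*J(-1))*(-29) = -4*(-5 + (-1)²)*(-29) = -4*(-5 + 1)*(-29) = -4*(-4)*(-29) = 16*(-29) = -464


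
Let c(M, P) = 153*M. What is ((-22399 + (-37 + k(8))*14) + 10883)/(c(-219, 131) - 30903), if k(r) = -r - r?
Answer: 2043/10735 ≈ 0.19031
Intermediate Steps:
k(r) = -2*r
((-22399 + (-37 + k(8))*14) + 10883)/(c(-219, 131) - 30903) = ((-22399 + (-37 - 2*8)*14) + 10883)/(153*(-219) - 30903) = ((-22399 + (-37 - 16)*14) + 10883)/(-33507 - 30903) = ((-22399 - 53*14) + 10883)/(-64410) = ((-22399 - 742) + 10883)*(-1/64410) = (-23141 + 10883)*(-1/64410) = -12258*(-1/64410) = 2043/10735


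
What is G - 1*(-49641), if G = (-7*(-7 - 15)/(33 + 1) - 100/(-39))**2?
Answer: 21842762938/439569 ≈ 49691.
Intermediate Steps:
G = 22118209/439569 (G = (-7/(34/(-22)) - 100*(-1/39))**2 = (-7/(34*(-1/22)) + 100/39)**2 = (-7/(-17/11) + 100/39)**2 = (-7*(-11/17) + 100/39)**2 = (77/17 + 100/39)**2 = (4703/663)**2 = 22118209/439569 ≈ 50.318)
G - 1*(-49641) = 22118209/439569 - 1*(-49641) = 22118209/439569 + 49641 = 21842762938/439569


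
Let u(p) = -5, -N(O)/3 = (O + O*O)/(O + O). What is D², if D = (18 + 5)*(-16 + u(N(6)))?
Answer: 233289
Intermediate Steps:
N(O) = -3*(O + O²)/(2*O) (N(O) = -3*(O + O*O)/(O + O) = -3*(O + O²)/(2*O))
D = -483 (D = (18 + 5)*(-16 - 5) = 23*(-21) = -483)
D² = (-483)² = 233289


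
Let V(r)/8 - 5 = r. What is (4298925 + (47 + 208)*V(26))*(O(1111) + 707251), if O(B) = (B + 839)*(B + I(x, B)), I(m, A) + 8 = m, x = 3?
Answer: 12493026813915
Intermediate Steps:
I(m, A) = -8 + m
V(r) = 40 + 8*r
O(B) = (-5 + B)*(839 + B) (O(B) = (B + 839)*(B + (-8 + 3)) = (839 + B)*(B - 5) = (839 + B)*(-5 + B) = (-5 + B)*(839 + B))
(4298925 + (47 + 208)*V(26))*(O(1111) + 707251) = (4298925 + (47 + 208)*(40 + 8*26))*((-4195 + 1111² + 834*1111) + 707251) = (4298925 + 255*(40 + 208))*((-4195 + 1234321 + 926574) + 707251) = (4298925 + 255*248)*(2156700 + 707251) = (4298925 + 63240)*2863951 = 4362165*2863951 = 12493026813915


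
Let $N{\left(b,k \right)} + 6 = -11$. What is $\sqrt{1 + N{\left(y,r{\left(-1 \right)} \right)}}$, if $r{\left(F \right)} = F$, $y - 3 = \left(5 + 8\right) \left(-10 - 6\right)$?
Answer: $4 i \approx 4.0 i$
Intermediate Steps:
$y = -205$ ($y = 3 + \left(5 + 8\right) \left(-10 - 6\right) = 3 + 13 \left(-16\right) = 3 - 208 = -205$)
$N{\left(b,k \right)} = -17$ ($N{\left(b,k \right)} = -6 - 11 = -17$)
$\sqrt{1 + N{\left(y,r{\left(-1 \right)} \right)}} = \sqrt{1 - 17} = \sqrt{-16} = 4 i$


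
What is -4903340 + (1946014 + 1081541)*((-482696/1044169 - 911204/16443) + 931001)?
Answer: 768115748187353423495/272528109 ≈ 2.8185e+12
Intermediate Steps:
-4903340 + (1946014 + 1081541)*((-482696/1044169 - 911204/16443) + 931001) = -4903340 + 3027555*((-482696*1/1044169 - 911204*1/16443) + 931001) = -4903340 + 3027555*((-482696/1044169 - 130172/2349) + 931001) = -4903340 + 3027555*(-137055419972/2452752981 + 931001) = -4903340 + 3027555*(2283378422644009/2452752981) = -4903340 + 768117084485331407555/272528109 = 768115748187353423495/272528109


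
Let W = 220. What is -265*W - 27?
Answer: -58327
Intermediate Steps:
-265*W - 27 = -265*220 - 27 = -58300 - 27 = -58327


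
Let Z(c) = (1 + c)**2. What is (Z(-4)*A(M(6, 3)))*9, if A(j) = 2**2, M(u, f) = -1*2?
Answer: 324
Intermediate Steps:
M(u, f) = -2
A(j) = 4
(Z(-4)*A(M(6, 3)))*9 = ((1 - 4)**2*4)*9 = ((-3)**2*4)*9 = (9*4)*9 = 36*9 = 324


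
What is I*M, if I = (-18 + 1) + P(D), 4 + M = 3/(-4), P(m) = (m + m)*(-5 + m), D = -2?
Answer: -209/4 ≈ -52.250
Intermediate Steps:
P(m) = 2*m*(-5 + m) (P(m) = (2*m)*(-5 + m) = 2*m*(-5 + m))
M = -19/4 (M = -4 + 3/(-4) = -4 + 3*(-1/4) = -4 - 3/4 = -19/4 ≈ -4.7500)
I = 11 (I = (-18 + 1) + 2*(-2)*(-5 - 2) = -17 + 2*(-2)*(-7) = -17 + 28 = 11)
I*M = 11*(-19/4) = -209/4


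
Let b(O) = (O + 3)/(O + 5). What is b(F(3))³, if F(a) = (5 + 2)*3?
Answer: 1728/2197 ≈ 0.78653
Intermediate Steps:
F(a) = 21 (F(a) = 7*3 = 21)
b(O) = (3 + O)/(5 + O)
b(F(3))³ = ((3 + 21)/(5 + 21))³ = (24/26)³ = ((1/26)*24)³ = (12/13)³ = 1728/2197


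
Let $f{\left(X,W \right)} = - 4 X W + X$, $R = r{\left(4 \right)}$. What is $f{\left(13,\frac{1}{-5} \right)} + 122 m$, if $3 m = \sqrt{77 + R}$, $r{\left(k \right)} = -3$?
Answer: $\frac{117}{5} + \frac{122 \sqrt{74}}{3} \approx 373.23$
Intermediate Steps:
$R = -3$
$f{\left(X,W \right)} = X - 4 W X$ ($f{\left(X,W \right)} = - 4 W X + X = X - 4 W X$)
$m = \frac{\sqrt{74}}{3}$ ($m = \frac{\sqrt{77 - 3}}{3} = \frac{\sqrt{74}}{3} \approx 2.8674$)
$f{\left(13,\frac{1}{-5} \right)} + 122 m = 13 \left(1 - \frac{4}{-5}\right) + 122 \frac{\sqrt{74}}{3} = 13 \left(1 - - \frac{4}{5}\right) + \frac{122 \sqrt{74}}{3} = 13 \left(1 + \frac{4}{5}\right) + \frac{122 \sqrt{74}}{3} = 13 \cdot \frac{9}{5} + \frac{122 \sqrt{74}}{3} = \frac{117}{5} + \frac{122 \sqrt{74}}{3}$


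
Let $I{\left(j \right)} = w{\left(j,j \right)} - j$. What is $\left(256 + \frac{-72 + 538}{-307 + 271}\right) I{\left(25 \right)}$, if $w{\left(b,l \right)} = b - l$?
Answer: $- \frac{109375}{18} \approx -6076.4$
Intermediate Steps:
$I{\left(j \right)} = - j$ ($I{\left(j \right)} = \left(j - j\right) - j = 0 - j = - j$)
$\left(256 + \frac{-72 + 538}{-307 + 271}\right) I{\left(25 \right)} = \left(256 + \frac{-72 + 538}{-307 + 271}\right) \left(\left(-1\right) 25\right) = \left(256 + \frac{466}{-36}\right) \left(-25\right) = \left(256 + 466 \left(- \frac{1}{36}\right)\right) \left(-25\right) = \left(256 - \frac{233}{18}\right) \left(-25\right) = \frac{4375}{18} \left(-25\right) = - \frac{109375}{18}$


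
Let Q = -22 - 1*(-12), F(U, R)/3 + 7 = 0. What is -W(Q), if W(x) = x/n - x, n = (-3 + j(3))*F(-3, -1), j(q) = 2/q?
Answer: -480/49 ≈ -9.7959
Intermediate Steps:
F(U, R) = -21 (F(U, R) = -21 + 3*0 = -21 + 0 = -21)
Q = -10 (Q = -22 + 12 = -10)
n = 49 (n = (-3 + 2/3)*(-21) = -7/3*(-21) = 49)
W(x) = -48*x/49 (W(x) = x/49 - x = -48*x/49)
-W(Q) = -(-48)*(-10)/49 = -1*480/49 = -480/49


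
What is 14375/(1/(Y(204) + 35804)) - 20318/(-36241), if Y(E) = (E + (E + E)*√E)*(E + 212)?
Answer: 62863729222818/36241 + 4879680000*√51 ≈ 3.6582e+10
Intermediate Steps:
Y(E) = (212 + E)*(E + 2*E^(3/2)) (Y(E) = (E + (2*E)*√E)*(212 + E) = (E + 2*E^(3/2))*(212 + E) = (212 + E)*(E + 2*E^(3/2)))
14375/(1/(Y(204) + 35804)) - 20318/(-36241) = 14375/(1/((204² + 2*204^(5/2) + 212*204 + 424*204^(3/2)) + 35804)) - 20318/(-36241) = 14375/(1/((41616 + 2*(83232*√51) + 43248 + 424*(408*√51)) + 35804)) - 20318*(-1/36241) = 14375/(1/((41616 + 166464*√51 + 43248 + 172992*√51) + 35804)) + 20318/36241 = 14375/(1/((84864 + 339456*√51) + 35804)) + 20318/36241 = 14375/(1/(120668 + 339456*√51)) + 20318/36241 = 14375*(120668 + 339456*√51) + 20318/36241 = (1734602500 + 4879680000*√51) + 20318/36241 = 62863729222818/36241 + 4879680000*√51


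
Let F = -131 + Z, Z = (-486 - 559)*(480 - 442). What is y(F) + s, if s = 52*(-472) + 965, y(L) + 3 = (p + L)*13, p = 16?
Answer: -541307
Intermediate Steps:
Z = -39710 (Z = -1045*38 = -39710)
F = -39841 (F = -131 - 39710 = -39841)
y(L) = 205 + 13*L (y(L) = -3 + (16 + L)*13 = -3 + (208 + 13*L) = 205 + 13*L)
s = -23579 (s = -24544 + 965 = -23579)
y(F) + s = (205 + 13*(-39841)) - 23579 = (205 - 517933) - 23579 = -517728 - 23579 = -541307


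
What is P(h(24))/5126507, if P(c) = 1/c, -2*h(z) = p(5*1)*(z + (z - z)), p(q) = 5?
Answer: -1/307590420 ≈ -3.2511e-9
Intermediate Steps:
h(z) = -5*z/2 (h(z) = -5*(z + (z - z))/2 = -5*(z + 0)/2 = -5*z/2)
P(h(24))/5126507 = 1/(-5/2*24*5126507) = (1/5126507)/(-60) = -1/60*1/5126507 = -1/307590420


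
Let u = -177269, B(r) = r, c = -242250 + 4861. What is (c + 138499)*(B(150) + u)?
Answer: 17515297910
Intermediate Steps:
c = -237389
(c + 138499)*(B(150) + u) = (-237389 + 138499)*(150 - 177269) = -98890*(-177119) = 17515297910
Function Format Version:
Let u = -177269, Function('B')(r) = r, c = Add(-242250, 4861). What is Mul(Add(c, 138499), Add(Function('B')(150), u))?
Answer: 17515297910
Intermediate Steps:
c = -237389
Mul(Add(c, 138499), Add(Function('B')(150), u)) = Mul(Add(-237389, 138499), Add(150, -177269)) = Mul(-98890, -177119) = 17515297910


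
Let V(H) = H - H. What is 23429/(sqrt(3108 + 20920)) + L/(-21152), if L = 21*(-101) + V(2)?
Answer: 2121/21152 + 23429*sqrt(6007)/12014 ≈ 151.25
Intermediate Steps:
V(H) = 0
L = -2121 (L = 21*(-101) + 0 = -2121 + 0 = -2121)
23429/(sqrt(3108 + 20920)) + L/(-21152) = 23429/(sqrt(3108 + 20920)) - 2121/(-21152) = 23429/(sqrt(24028)) - 2121*(-1/21152) = 23429/((2*sqrt(6007))) + 2121/21152 = 23429*(sqrt(6007)/12014) + 2121/21152 = 23429*sqrt(6007)/12014 + 2121/21152 = 2121/21152 + 23429*sqrt(6007)/12014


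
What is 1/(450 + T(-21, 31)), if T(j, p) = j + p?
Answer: 1/460 ≈ 0.0021739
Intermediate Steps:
1/(450 + T(-21, 31)) = 1/(450 + (-21 + 31)) = 1/(450 + 10) = 1/460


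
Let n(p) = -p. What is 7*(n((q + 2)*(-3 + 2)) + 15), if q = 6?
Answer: 161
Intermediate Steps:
7*(n((q + 2)*(-3 + 2)) + 15) = 7*(-(6 + 2)*(-3 + 2) + 15) = 7*(-8*(-1) + 15) = 7*(-1*(-8) + 15) = 7*(8 + 15) = 7*23 = 161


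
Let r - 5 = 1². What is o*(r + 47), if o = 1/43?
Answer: 53/43 ≈ 1.2326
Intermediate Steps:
r = 6 (r = 5 + 1² = 5 + 1 = 6)
o = 1/43 ≈ 0.023256
o*(r + 47) = (6 + 47)/43 = (1/43)*53 = 53/43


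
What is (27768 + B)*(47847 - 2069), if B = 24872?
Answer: 2409753920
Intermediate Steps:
(27768 + B)*(47847 - 2069) = (27768 + 24872)*(47847 - 2069) = 52640*45778 = 2409753920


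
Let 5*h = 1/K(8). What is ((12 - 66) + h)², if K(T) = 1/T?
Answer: 68644/25 ≈ 2745.8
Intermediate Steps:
h = 8/5 (h = 1/(5*(1/8)) = 1/(5*(⅛)) = (⅕)*8 = 8/5 ≈ 1.6000)
((12 - 66) + h)² = ((12 - 66) + 8/5)² = (-54 + 8/5)² = (-262/5)² = 68644/25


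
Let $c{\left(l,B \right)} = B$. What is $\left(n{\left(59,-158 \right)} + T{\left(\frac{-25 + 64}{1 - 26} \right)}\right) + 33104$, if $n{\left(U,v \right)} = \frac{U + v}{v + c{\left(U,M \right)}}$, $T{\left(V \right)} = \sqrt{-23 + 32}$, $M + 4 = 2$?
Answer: $\frac{5297219}{160} \approx 33108.0$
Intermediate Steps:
$M = -2$ ($M = -4 + 2 = -2$)
$T{\left(V \right)} = 3$ ($T{\left(V \right)} = \sqrt{9} = 3$)
$n{\left(U,v \right)} = \frac{U + v}{-2 + v}$ ($n{\left(U,v \right)} = \frac{U + v}{v - 2} = \frac{U + v}{-2 + v}$)
$\left(n{\left(59,-158 \right)} + T{\left(\frac{-25 + 64}{1 - 26} \right)}\right) + 33104 = \left(\frac{59 - 158}{-2 - 158} + 3\right) + 33104 = \left(\frac{1}{-160} \left(-99\right) + 3\right) + 33104 = \left(\left(- \frac{1}{160}\right) \left(-99\right) + 3\right) + 33104 = \left(\frac{99}{160} + 3\right) + 33104 = \frac{579}{160} + 33104 = \frac{5297219}{160}$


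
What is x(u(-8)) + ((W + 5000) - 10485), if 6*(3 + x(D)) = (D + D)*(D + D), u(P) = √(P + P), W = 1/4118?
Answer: -67930525/12354 ≈ -5498.7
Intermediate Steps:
W = 1/4118 ≈ 0.00024284
u(P) = √2*√P (u(P) = √(2*P) = √2*√P)
x(D) = -3 + 2*D²/3 (x(D) = -3 + ((D + D)*(D + D))/6 = -3 + ((2*D)*(2*D))/6 = -3 + (4*D²)/6 = -3 + 2*D²/3)
x(u(-8)) + ((W + 5000) - 10485) = (-3 + 2*(√2*√(-8))²/3) + ((1/4118 + 5000) - 10485) = (-3 + 2*(√2*(2*I*√2))²/3) + (20590001/4118 - 10485) = (-3 + 2*(4*I)²/3) - 22587229/4118 = (-3 + (⅔)*(-16)) - 22587229/4118 = (-3 - 32/3) - 22587229/4118 = -41/3 - 22587229/4118 = -67930525/12354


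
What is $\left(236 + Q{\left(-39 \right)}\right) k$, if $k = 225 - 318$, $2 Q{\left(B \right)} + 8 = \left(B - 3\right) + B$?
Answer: $- \frac{35619}{2} \approx -17810.0$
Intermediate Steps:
$Q{\left(B \right)} = - \frac{11}{2} + B$ ($Q{\left(B \right)} = -4 + \frac{\left(B - 3\right) + B}{2} = -4 + \frac{\left(-3 + B\right) + B}{2} = -4 + \frac{-3 + 2 B}{2} = -4 + \left(- \frac{3}{2} + B\right) = - \frac{11}{2} + B$)
$k = -93$ ($k = 225 - 318 = -93$)
$\left(236 + Q{\left(-39 \right)}\right) k = \left(236 - \frac{89}{2}\right) \left(-93\right) = \frac{383}{2} \left(-93\right) = - \frac{35619}{2}$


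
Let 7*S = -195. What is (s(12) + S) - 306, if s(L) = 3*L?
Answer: -2085/7 ≈ -297.86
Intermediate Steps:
S = -195/7 (S = (⅐)*(-195) = -195/7 ≈ -27.857)
(s(12) + S) - 306 = (3*12 - 195/7) - 306 = (36 - 195/7) - 306 = 57/7 - 306 = -2085/7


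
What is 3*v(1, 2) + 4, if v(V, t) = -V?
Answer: 1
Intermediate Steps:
3*v(1, 2) + 4 = 3*(-1*1) + 4 = 3*(-1) + 4 = -3 + 4 = 1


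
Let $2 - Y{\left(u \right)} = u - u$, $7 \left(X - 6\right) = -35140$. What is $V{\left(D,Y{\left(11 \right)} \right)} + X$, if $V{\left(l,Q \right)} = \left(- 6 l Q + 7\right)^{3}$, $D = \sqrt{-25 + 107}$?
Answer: $243297 - 143460 \sqrt{82} \approx -1.0558 \cdot 10^{6}$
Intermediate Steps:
$X = -5014$ ($X = 6 + \frac{1}{7} \left(-35140\right) = 6 - 5020 = -5014$)
$Y{\left(u \right)} = 2$ ($Y{\left(u \right)} = 2 - \left(u - u\right) = 2 - 0 = 2 + 0 = 2$)
$D = \sqrt{82} \approx 9.0554$
$V{\left(l,Q \right)} = \left(7 - 6 Q l\right)^{3}$ ($V{\left(l,Q \right)} = \left(- 6 Q l + 7\right)^{3} = \left(7 - 6 Q l\right)^{3}$)
$V{\left(D,Y{\left(11 \right)} \right)} + X = - \left(-7 + 6 \cdot 2 \sqrt{82}\right)^{3} - 5014 = - \left(-7 + 12 \sqrt{82}\right)^{3} - 5014 = -5014 - \left(-7 + 12 \sqrt{82}\right)^{3}$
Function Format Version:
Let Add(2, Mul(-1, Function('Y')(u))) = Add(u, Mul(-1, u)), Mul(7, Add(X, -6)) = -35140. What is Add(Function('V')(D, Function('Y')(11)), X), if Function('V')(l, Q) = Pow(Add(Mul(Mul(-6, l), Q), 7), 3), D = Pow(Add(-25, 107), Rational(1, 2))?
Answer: Add(243297, Mul(-143460, Pow(82, Rational(1, 2)))) ≈ -1.0558e+6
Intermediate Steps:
X = -5014 (X = Add(6, Mul(Rational(1, 7), -35140)) = Add(6, -5020) = -5014)
Function('Y')(u) = 2 (Function('Y')(u) = Add(2, Mul(-1, Add(u, Mul(-1, u)))) = Add(2, Mul(-1, 0)) = Add(2, 0) = 2)
D = Pow(82, Rational(1, 2)) ≈ 9.0554
Function('V')(l, Q) = Pow(Add(7, Mul(-6, Q, l)), 3) (Function('V')(l, Q) = Pow(Add(Mul(-6, Q, l), 7), 3) = Pow(Add(7, Mul(-6, Q, l)), 3))
Add(Function('V')(D, Function('Y')(11)), X) = Add(Mul(-1, Pow(Add(-7, Mul(6, 2, Pow(82, Rational(1, 2)))), 3)), -5014) = Add(Mul(-1, Pow(Add(-7, Mul(12, Pow(82, Rational(1, 2)))), 3)), -5014) = Add(-5014, Mul(-1, Pow(Add(-7, Mul(12, Pow(82, Rational(1, 2)))), 3)))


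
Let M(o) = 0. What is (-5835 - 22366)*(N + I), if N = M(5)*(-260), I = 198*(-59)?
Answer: 329444082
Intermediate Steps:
I = -11682
N = 0 (N = 0*(-260) = 0)
(-5835 - 22366)*(N + I) = (-5835 - 22366)*(0 - 11682) = -28201*(-11682) = 329444082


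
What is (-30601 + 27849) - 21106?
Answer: -23858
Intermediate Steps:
(-30601 + 27849) - 21106 = -2752 - 21106 = -23858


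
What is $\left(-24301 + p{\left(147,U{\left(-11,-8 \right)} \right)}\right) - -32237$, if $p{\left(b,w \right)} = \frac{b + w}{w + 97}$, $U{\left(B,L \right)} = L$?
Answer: $\frac{706443}{89} \approx 7937.6$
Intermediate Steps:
$p{\left(b,w \right)} = \frac{b + w}{97 + w}$
$\left(-24301 + p{\left(147,U{\left(-11,-8 \right)} \right)}\right) - -32237 = \left(-24301 + \frac{147 - 8}{97 - 8}\right) - -32237 = \left(-24301 + \frac{1}{89} \cdot 139\right) + 32237 = \left(-24301 + \frac{139}{89}\right) + 32237 = - \frac{2162650}{89} + 32237 = \frac{706443}{89}$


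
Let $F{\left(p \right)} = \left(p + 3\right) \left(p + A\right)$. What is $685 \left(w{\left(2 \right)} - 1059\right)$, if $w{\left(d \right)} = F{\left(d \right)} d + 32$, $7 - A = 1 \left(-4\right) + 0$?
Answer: $-614445$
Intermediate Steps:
$A = 11$ ($A = 7 - \left(1 \left(-4\right) + 0\right) = 7 - \left(-4 + 0\right) = 7 - -4 = 7 + 4 = 11$)
$F{\left(p \right)} = \left(3 + p\right) \left(11 + p\right)$ ($F{\left(p \right)} = \left(p + 3\right) \left(p + 11\right) = \left(3 + p\right) \left(11 + p\right)$)
$w{\left(d \right)} = 32 + d \left(33 + d^{2} + 14 d\right)$ ($w{\left(d \right)} = \left(33 + d^{2} + 14 d\right) d + 32 = d \left(33 + d^{2} + 14 d\right) + 32 = 32 + d \left(33 + d^{2} + 14 d\right)$)
$685 \left(w{\left(2 \right)} - 1059\right) = 685 \left(\left(32 + 2 \left(33 + 2^{2} + 14 \cdot 2\right)\right) - 1059\right) = 685 \left(\left(32 + 2 \left(33 + 4 + 28\right)\right) - 1059\right) = 685 \left(\left(32 + 2 \cdot 65\right) - 1059\right) = 685 \left(\left(32 + 130\right) - 1059\right) = 685 \left(162 - 1059\right) = 685 \left(-897\right) = -614445$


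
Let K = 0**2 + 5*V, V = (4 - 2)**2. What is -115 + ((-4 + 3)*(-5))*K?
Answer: -15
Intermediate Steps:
V = 4 (V = 2**2 = 4)
K = 20 (K = 0**2 + 5*4 = 0 + 20 = 20)
-115 + ((-4 + 3)*(-5))*K = -115 + ((-4 + 3)*(-5))*20 = -115 - 1*(-5)*20 = -115 + 5*20 = -115 + 100 = -15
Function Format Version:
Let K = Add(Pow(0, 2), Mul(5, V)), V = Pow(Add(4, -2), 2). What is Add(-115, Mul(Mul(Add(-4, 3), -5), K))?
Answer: -15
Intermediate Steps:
V = 4 (V = Pow(2, 2) = 4)
K = 20 (K = Add(Pow(0, 2), Mul(5, 4)) = Add(0, 20) = 20)
Add(-115, Mul(Mul(Add(-4, 3), -5), K)) = Add(-115, Mul(Mul(Add(-4, 3), -5), 20)) = Add(-115, Mul(Mul(-1, -5), 20)) = Add(-115, Mul(5, 20)) = Add(-115, 100) = -15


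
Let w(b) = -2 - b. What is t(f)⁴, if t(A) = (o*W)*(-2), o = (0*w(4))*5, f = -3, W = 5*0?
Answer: 0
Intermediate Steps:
W = 0
o = 0 (o = (0*(-2 - 1*4))*5 = (0*(-2 - 4))*5 = (0*(-6))*5 = 0*5 = 0)
t(A) = 0 (t(A) = (0*0)*(-2) = 0*(-2) = 0)
t(f)⁴ = 0⁴ = 0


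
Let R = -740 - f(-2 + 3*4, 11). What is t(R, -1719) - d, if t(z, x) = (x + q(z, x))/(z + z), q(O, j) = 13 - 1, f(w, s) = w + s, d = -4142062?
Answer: 6304220071/1522 ≈ 4.1421e+6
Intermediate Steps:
f(w, s) = s + w
q(O, j) = 12
R = -761 (R = -740 - (11 + (-2 + 3*4)) = -740 - (11 + (-2 + 12)) = -740 - (11 + 10) = -740 - 1*21 = -740 - 21 = -761)
t(z, x) = (12 + x)/(2*z) (t(z, x) = (x + 12)/(z + z) = (12 + x)/((2*z)) = (12 + x)*(1/(2*z)) = (12 + x)/(2*z))
t(R, -1719) - d = (½)*(12 - 1719)/(-761) - 1*(-4142062) = (½)*(-1/761)*(-1707) + 4142062 = 1707/1522 + 4142062 = 6304220071/1522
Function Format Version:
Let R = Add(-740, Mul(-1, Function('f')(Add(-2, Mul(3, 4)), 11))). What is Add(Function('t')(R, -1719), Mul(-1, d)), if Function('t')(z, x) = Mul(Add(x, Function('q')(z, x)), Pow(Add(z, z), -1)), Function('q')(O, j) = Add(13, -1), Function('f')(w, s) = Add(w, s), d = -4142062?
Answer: Rational(6304220071, 1522) ≈ 4.1421e+6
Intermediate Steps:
Function('f')(w, s) = Add(s, w)
Function('q')(O, j) = 12
R = -761 (R = Add(-740, Mul(-1, Add(11, Add(-2, Mul(3, 4))))) = Add(-740, Mul(-1, Add(11, Add(-2, 12)))) = Add(-740, Mul(-1, Add(11, 10))) = Add(-740, Mul(-1, 21)) = Add(-740, -21) = -761)
Function('t')(z, x) = Mul(Rational(1, 2), Pow(z, -1), Add(12, x)) (Function('t')(z, x) = Mul(Add(x, 12), Pow(Add(z, z), -1)) = Mul(Add(12, x), Pow(Mul(2, z), -1)) = Mul(Add(12, x), Mul(Rational(1, 2), Pow(z, -1))) = Mul(Rational(1, 2), Pow(z, -1), Add(12, x)))
Add(Function('t')(R, -1719), Mul(-1, d)) = Add(Mul(Rational(1, 2), Pow(-761, -1), Add(12, -1719)), Mul(-1, -4142062)) = Add(Mul(Rational(1, 2), Rational(-1, 761), -1707), 4142062) = Add(Rational(1707, 1522), 4142062) = Rational(6304220071, 1522)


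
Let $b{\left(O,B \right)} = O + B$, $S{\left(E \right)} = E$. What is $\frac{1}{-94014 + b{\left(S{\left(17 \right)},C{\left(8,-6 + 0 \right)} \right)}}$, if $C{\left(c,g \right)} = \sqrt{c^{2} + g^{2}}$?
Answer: $- \frac{1}{93987} \approx -1.064 \cdot 10^{-5}$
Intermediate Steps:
$b{\left(O,B \right)} = B + O$
$\frac{1}{-94014 + b{\left(S{\left(17 \right)},C{\left(8,-6 + 0 \right)} \right)}} = \frac{1}{-94014 + \left(\sqrt{8^{2} + \left(-6 + 0\right)^{2}} + 17\right)} = \frac{1}{-94014 + \left(\sqrt{64 + \left(-6\right)^{2}} + 17\right)} = \frac{1}{-94014 + \left(\sqrt{64 + 36} + 17\right)} = \frac{1}{-94014 + \left(\sqrt{100} + 17\right)} = \frac{1}{-94014 + \left(10 + 17\right)} = \frac{1}{-94014 + 27} = \frac{1}{-93987} = - \frac{1}{93987}$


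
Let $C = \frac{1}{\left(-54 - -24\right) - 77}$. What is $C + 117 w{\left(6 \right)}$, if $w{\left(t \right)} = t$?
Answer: $\frac{75113}{107} \approx 701.99$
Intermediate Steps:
$C = - \frac{1}{107}$ ($C = \frac{1}{\left(-54 + 24\right) - 77} = \frac{1}{-30 - 77} = \frac{1}{-107} = - \frac{1}{107} \approx -0.0093458$)
$C + 117 w{\left(6 \right)} = - \frac{1}{107} + 117 \cdot 6 = - \frac{1}{107} + 702 = \frac{75113}{107}$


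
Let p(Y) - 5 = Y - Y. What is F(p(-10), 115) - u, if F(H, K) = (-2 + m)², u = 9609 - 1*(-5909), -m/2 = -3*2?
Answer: -15418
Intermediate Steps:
p(Y) = 5 (p(Y) = 5 + (Y - Y) = 5 + 0 = 5)
m = 12 (m = -(-6)*2 = -2*(-6) = 12)
u = 15518 (u = 9609 + 5909 = 15518)
F(H, K) = 100 (F(H, K) = (-2 + 12)² = 10² = 100)
F(p(-10), 115) - u = 100 - 1*15518 = 100 - 15518 = -15418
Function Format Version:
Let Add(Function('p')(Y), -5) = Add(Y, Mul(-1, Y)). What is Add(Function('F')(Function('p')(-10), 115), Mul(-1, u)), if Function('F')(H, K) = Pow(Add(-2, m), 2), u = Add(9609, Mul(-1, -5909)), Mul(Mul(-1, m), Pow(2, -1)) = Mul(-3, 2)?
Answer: -15418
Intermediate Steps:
Function('p')(Y) = 5 (Function('p')(Y) = Add(5, Add(Y, Mul(-1, Y))) = Add(5, 0) = 5)
m = 12 (m = Mul(-2, Mul(-3, 2)) = Mul(-2, -6) = 12)
u = 15518 (u = Add(9609, 5909) = 15518)
Function('F')(H, K) = 100 (Function('F')(H, K) = Pow(Add(-2, 12), 2) = Pow(10, 2) = 100)
Add(Function('F')(Function('p')(-10), 115), Mul(-1, u)) = Add(100, Mul(-1, 15518)) = Add(100, -15518) = -15418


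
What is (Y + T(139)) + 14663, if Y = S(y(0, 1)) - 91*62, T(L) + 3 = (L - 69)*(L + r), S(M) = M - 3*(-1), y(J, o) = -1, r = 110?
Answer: 26450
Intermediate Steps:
S(M) = 3 + M (S(M) = M + 3 = 3 + M)
T(L) = -3 + (-69 + L)*(110 + L) (T(L) = -3 + (L - 69)*(L + 110) = -3 + (-69 + L)*(110 + L))
Y = -5640 (Y = (3 - 1) - 91*62 = 2 - 5642 = -5640)
(Y + T(139)) + 14663 = (-5640 + (-7593 + 139² + 41*139)) + 14663 = (-5640 + (-7593 + 19321 + 5699)) + 14663 = (-5640 + 17427) + 14663 = 11787 + 14663 = 26450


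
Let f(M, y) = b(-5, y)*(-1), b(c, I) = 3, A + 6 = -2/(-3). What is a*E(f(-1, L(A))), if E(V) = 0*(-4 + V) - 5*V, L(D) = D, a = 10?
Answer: 150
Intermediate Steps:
A = -16/3 (A = -6 - 2/(-3) = -6 - 2*(-⅓) = -6 + ⅔ = -16/3 ≈ -5.3333)
f(M, y) = -3 (f(M, y) = 3*(-1) = -3)
E(V) = -5*V (E(V) = 0 - 5*V = -5*V)
a*E(f(-1, L(A))) = 10*(-5*(-3)) = 10*15 = 150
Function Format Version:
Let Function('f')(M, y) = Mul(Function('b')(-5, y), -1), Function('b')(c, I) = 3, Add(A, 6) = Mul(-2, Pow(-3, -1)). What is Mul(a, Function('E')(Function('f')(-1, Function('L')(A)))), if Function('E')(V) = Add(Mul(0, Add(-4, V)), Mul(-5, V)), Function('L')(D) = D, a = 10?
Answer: 150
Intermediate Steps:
A = Rational(-16, 3) (A = Add(-6, Mul(-2, Pow(-3, -1))) = Add(-6, Mul(-2, Rational(-1, 3))) = Add(-6, Rational(2, 3)) = Rational(-16, 3) ≈ -5.3333)
Function('f')(M, y) = -3 (Function('f')(M, y) = Mul(3, -1) = -3)
Function('E')(V) = Mul(-5, V) (Function('E')(V) = Add(0, Mul(-5, V)) = Mul(-5, V))
Mul(a, Function('E')(Function('f')(-1, Function('L')(A)))) = Mul(10, Mul(-5, -3)) = Mul(10, 15) = 150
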